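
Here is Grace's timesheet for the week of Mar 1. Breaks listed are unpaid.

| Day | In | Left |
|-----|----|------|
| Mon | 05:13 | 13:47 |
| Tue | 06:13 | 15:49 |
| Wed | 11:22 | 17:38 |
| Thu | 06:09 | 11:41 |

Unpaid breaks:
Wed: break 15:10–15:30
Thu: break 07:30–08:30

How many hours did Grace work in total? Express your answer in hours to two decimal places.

28.63 hours

Mon: 05:13–13:47 = 8 h 34 min
Tue: 06:13–15:49 = 9 h 36 min
Wed: 11:22–17:38 = 6 h 16 min; less 20 min break → 5 h 56 min
Thu: 06:09–11:41 = 5 h 32 min; less 60 min break → 4 h 32 min
Total: 8 h 34 min + 9 h 36 min + 5 h 56 min + 4 h 32 min = 28 h 38 min.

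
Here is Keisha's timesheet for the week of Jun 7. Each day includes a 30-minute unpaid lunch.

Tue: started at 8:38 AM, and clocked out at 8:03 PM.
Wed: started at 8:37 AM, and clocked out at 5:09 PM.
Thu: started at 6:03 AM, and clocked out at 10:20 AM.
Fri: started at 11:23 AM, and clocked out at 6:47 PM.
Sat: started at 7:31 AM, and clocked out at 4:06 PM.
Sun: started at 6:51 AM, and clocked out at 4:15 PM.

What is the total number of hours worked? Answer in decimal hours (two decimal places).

Tue: 8:38 AM–8:03 PM = 11 h 25 min; less 30 min break → 10 h 55 min
Wed: 8:37 AM–5:09 PM = 8 h 32 min; less 30 min break → 8 h 2 min
Thu: 6:03 AM–10:20 AM = 4 h 17 min; less 30 min break → 3 h 47 min
Fri: 11:23 AM–6:47 PM = 7 h 24 min; less 30 min break → 6 h 54 min
Sat: 7:31 AM–4:06 PM = 8 h 35 min; less 30 min break → 8 h 5 min
Sun: 6:51 AM–4:15 PM = 9 h 24 min; less 30 min break → 8 h 54 min
Total: 10 h 55 min + 8 h 2 min + 3 h 47 min + 6 h 54 min + 8 h 5 min + 8 h 54 min = 46 h 37 min.

46.62 hours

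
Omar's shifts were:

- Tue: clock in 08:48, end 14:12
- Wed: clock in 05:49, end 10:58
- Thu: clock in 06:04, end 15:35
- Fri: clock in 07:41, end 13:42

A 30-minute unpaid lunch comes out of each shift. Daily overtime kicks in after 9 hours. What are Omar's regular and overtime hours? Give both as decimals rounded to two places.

Regular 24.07 hours, overtime 0.02 hours

Tue: 08:48–14:12 = 5 h 24 min; less 30 min break → 4 h 54 min
Wed: 05:49–10:58 = 5 h 9 min; less 30 min break → 4 h 39 min
Thu: 06:04–15:35 = 9 h 31 min; less 30 min break → 9 h 1 min
Fri: 07:41–13:42 = 6 h 1 min; less 30 min break → 5 h 31 min
Tue reg 4 h 54 min / OT 0 h 0 min; Wed reg 4 h 39 min / OT 0 h 0 min; Thu reg 9 h 0 min / OT 0 h 1 min; Fri reg 5 h 31 min / OT 0 h 0 min.
Totals: regular 24 h 4 min, overtime 0 h 1 min.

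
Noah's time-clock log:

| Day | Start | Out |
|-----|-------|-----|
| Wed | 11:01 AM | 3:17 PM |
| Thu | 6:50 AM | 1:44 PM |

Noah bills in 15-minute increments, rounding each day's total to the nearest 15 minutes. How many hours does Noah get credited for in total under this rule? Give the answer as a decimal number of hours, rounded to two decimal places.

Wed: 11:01 AM–3:17 PM = 4 h 16 min → rounds to 4 h 15 min
Thu: 6:50 AM–1:44 PM = 6 h 54 min → rounds to 7 h 0 min
Total credited: 11 h 15 min.

11.25 hours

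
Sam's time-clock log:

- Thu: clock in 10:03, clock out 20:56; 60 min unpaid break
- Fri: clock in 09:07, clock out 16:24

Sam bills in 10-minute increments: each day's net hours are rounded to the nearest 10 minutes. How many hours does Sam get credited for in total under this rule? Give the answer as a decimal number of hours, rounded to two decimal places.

Thu: 10:03–20:56 = 10 h 53 min − 60 min = 9 h 53 min → rounds to 9 h 50 min
Fri: 09:07–16:24 = 7 h 17 min → rounds to 7 h 20 min
Total credited: 17 h 10 min.

17.17 hours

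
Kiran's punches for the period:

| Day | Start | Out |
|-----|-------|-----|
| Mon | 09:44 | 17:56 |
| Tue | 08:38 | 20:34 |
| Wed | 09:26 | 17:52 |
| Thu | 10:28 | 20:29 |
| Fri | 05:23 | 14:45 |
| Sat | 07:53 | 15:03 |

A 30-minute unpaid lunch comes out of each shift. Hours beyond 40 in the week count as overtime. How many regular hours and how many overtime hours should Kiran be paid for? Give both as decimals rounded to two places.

Mon: 09:44–17:56 = 8 h 12 min; less 30 min break → 7 h 42 min
Tue: 08:38–20:34 = 11 h 56 min; less 30 min break → 11 h 26 min
Wed: 09:26–17:52 = 8 h 26 min; less 30 min break → 7 h 56 min
Thu: 10:28–20:29 = 10 h 1 min; less 30 min break → 9 h 31 min
Fri: 05:23–14:45 = 9 h 22 min; less 30 min break → 8 h 52 min
Sat: 07:53–15:03 = 7 h 10 min; less 30 min break → 6 h 40 min
Total worked: 52 h 7 min = 52.12 h.
Threshold 40 h → overtime 12 h 7 min, regular 40 h 0 min.

Regular 40.00 hours, overtime 12.12 hours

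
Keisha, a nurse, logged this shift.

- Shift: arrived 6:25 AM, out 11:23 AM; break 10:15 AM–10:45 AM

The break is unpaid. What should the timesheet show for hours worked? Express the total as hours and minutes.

Shift: 6:25 AM–11:23 AM = 4 h 58 min; less 30 min break → 4 h 28 min

4 h 28 min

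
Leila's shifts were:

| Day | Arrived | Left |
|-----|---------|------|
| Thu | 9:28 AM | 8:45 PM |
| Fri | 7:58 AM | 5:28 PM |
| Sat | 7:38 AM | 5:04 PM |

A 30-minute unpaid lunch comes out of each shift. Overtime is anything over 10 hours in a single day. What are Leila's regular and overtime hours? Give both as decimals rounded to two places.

Regular 27.93 hours, overtime 0.78 hours

Thu: 9:28 AM–8:45 PM = 11 h 17 min; less 30 min break → 10 h 47 min
Fri: 7:58 AM–5:28 PM = 9 h 30 min; less 30 min break → 9 h 0 min
Sat: 7:38 AM–5:04 PM = 9 h 26 min; less 30 min break → 8 h 56 min
Thu reg 10 h 0 min / OT 0 h 47 min; Fri reg 9 h 0 min / OT 0 h 0 min; Sat reg 8 h 56 min / OT 0 h 0 min.
Totals: regular 27 h 56 min, overtime 0 h 47 min.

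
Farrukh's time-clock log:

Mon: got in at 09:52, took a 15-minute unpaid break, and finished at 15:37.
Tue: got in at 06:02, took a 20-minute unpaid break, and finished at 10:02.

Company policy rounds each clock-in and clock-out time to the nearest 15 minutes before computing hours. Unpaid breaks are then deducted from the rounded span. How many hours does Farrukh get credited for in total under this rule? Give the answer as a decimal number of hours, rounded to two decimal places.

9.17 hours

Mon: in 09:52→09:45, out 15:37→15:30; 5 h 45 min − 15 min = 5 h 30 min
Tue: in 06:02→06:00, out 10:02→10:00; 4 h 0 min − 20 min = 3 h 40 min
Total credited: 9 h 10 min.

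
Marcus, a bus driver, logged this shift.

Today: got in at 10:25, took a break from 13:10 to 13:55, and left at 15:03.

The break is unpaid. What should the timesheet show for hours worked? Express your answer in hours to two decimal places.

Today: 10:25–15:03 = 4 h 38 min; less 45 min break → 3 h 53 min

3.88 hours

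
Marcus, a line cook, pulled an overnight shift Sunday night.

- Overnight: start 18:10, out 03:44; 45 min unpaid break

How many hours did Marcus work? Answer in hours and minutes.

Overnight: 18:10 → midnight = 5 h 50 min; midnight → 03:44 = 3 h 44 min; span 9 h 34 min; less 45 min break → 8 h 49 min

8 h 49 min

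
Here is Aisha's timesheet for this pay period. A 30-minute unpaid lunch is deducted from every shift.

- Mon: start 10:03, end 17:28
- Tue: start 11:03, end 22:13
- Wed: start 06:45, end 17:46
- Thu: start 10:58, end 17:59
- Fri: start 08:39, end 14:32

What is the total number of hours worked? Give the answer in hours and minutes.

40 h 0 min

Mon: 10:03–17:28 = 7 h 25 min; less 30 min break → 6 h 55 min
Tue: 11:03–22:13 = 11 h 10 min; less 30 min break → 10 h 40 min
Wed: 06:45–17:46 = 11 h 1 min; less 30 min break → 10 h 31 min
Thu: 10:58–17:59 = 7 h 1 min; less 30 min break → 6 h 31 min
Fri: 08:39–14:32 = 5 h 53 min; less 30 min break → 5 h 23 min
Total: 6 h 55 min + 10 h 40 min + 10 h 31 min + 6 h 31 min + 5 h 23 min = 40 h 0 min.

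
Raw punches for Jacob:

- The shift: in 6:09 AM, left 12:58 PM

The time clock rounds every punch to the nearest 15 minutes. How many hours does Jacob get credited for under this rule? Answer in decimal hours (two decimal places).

6.75 hours

The shift: in 6:09 AM→6:15 AM, out 12:58 PM→1:00 PM; 6 h 45 min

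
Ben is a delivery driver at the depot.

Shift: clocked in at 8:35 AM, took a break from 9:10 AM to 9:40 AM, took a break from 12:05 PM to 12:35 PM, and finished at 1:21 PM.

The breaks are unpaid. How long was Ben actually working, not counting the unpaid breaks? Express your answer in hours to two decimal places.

Shift: 8:35 AM–1:21 PM = 4 h 46 min; less 60 min break → 3 h 46 min

3.77 hours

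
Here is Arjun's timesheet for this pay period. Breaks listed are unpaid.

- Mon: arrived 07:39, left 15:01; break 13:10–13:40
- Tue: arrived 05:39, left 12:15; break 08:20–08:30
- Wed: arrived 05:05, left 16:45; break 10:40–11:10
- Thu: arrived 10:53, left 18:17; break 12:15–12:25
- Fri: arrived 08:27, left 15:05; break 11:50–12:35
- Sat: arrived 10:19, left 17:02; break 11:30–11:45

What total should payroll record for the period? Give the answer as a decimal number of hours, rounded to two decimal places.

Mon: 07:39–15:01 = 7 h 22 min; less 30 min break → 6 h 52 min
Tue: 05:39–12:15 = 6 h 36 min; less 10 min break → 6 h 26 min
Wed: 05:05–16:45 = 11 h 40 min; less 30 min break → 11 h 10 min
Thu: 10:53–18:17 = 7 h 24 min; less 10 min break → 7 h 14 min
Fri: 08:27–15:05 = 6 h 38 min; less 45 min break → 5 h 53 min
Sat: 10:19–17:02 = 6 h 43 min; less 15 min break → 6 h 28 min
Total: 6 h 52 min + 6 h 26 min + 11 h 10 min + 7 h 14 min + 5 h 53 min + 6 h 28 min = 44 h 3 min.

44.05 hours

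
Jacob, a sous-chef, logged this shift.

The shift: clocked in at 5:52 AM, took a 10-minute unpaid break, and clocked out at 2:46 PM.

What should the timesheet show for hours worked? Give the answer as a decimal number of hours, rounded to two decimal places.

8.73 hours

The shift: 5:52 AM–2:46 PM = 8 h 54 min; less 10 min break → 8 h 44 min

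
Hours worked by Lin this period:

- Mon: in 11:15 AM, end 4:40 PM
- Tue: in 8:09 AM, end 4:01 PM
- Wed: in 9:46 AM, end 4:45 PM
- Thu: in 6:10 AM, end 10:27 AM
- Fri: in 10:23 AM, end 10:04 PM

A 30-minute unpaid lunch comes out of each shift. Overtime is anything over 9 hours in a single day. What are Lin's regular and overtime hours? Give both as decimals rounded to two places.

Mon: 11:15 AM–4:40 PM = 5 h 25 min; less 30 min break → 4 h 55 min
Tue: 8:09 AM–4:01 PM = 7 h 52 min; less 30 min break → 7 h 22 min
Wed: 9:46 AM–4:45 PM = 6 h 59 min; less 30 min break → 6 h 29 min
Thu: 6:10 AM–10:27 AM = 4 h 17 min; less 30 min break → 3 h 47 min
Fri: 10:23 AM–10:04 PM = 11 h 41 min; less 30 min break → 11 h 11 min
Mon reg 4 h 55 min / OT 0 h 0 min; Tue reg 7 h 22 min / OT 0 h 0 min; Wed reg 6 h 29 min / OT 0 h 0 min; Thu reg 3 h 47 min / OT 0 h 0 min; Fri reg 9 h 0 min / OT 2 h 11 min.
Totals: regular 31 h 33 min, overtime 2 h 11 min.

Regular 31.55 hours, overtime 2.18 hours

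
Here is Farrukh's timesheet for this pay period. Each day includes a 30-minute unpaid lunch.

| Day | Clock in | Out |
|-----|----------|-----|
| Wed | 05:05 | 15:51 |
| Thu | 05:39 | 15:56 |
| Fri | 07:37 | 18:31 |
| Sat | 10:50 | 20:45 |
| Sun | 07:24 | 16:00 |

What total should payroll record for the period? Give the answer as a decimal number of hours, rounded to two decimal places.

47.97 hours

Wed: 05:05–15:51 = 10 h 46 min; less 30 min break → 10 h 16 min
Thu: 05:39–15:56 = 10 h 17 min; less 30 min break → 9 h 47 min
Fri: 07:37–18:31 = 10 h 54 min; less 30 min break → 10 h 24 min
Sat: 10:50–20:45 = 9 h 55 min; less 30 min break → 9 h 25 min
Sun: 07:24–16:00 = 8 h 36 min; less 30 min break → 8 h 6 min
Total: 10 h 16 min + 9 h 47 min + 10 h 24 min + 9 h 25 min + 8 h 6 min = 47 h 58 min.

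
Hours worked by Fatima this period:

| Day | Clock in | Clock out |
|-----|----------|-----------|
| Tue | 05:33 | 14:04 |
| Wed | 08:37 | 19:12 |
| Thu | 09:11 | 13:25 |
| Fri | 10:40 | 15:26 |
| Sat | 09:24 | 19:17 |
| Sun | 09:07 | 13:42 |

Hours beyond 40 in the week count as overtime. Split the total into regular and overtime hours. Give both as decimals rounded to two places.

Tue: 05:33–14:04 = 8 h 31 min
Wed: 08:37–19:12 = 10 h 35 min
Thu: 09:11–13:25 = 4 h 14 min
Fri: 10:40–15:26 = 4 h 46 min
Sat: 09:24–19:17 = 9 h 53 min
Sun: 09:07–13:42 = 4 h 35 min
Total worked: 42 h 34 min = 42.57 h.
Threshold 40 h → overtime 2 h 34 min, regular 40 h 0 min.

Regular 40.00 hours, overtime 2.57 hours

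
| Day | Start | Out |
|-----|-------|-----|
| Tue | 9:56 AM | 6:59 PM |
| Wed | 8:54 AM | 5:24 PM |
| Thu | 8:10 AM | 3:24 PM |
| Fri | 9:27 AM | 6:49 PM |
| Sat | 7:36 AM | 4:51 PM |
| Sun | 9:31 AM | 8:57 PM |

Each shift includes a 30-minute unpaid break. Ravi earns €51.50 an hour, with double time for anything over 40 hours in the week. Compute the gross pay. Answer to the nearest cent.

€3278.83

Tue: 9:56 AM–6:59 PM = 9 h 3 min; less 30 min break → 8 h 33 min
Wed: 8:54 AM–5:24 PM = 8 h 30 min; less 30 min break → 8 h 0 min
Thu: 8:10 AM–3:24 PM = 7 h 14 min; less 30 min break → 6 h 44 min
Fri: 9:27 AM–6:49 PM = 9 h 22 min; less 30 min break → 8 h 52 min
Sat: 7:36 AM–4:51 PM = 9 h 15 min; less 30 min break → 8 h 45 min
Sun: 9:31 AM–8:57 PM = 11 h 26 min; less 30 min break → 10 h 56 min
Total worked: 51 h 50 min = 3110 min.
Regular 40 h 0 min = 2400 min at €51.50/h; overtime 11 h 50 min = 710 min at €103.00/h.
Pay = (2400 × €51.50 + 710 × €103.00) ÷ 60 = €3278.83.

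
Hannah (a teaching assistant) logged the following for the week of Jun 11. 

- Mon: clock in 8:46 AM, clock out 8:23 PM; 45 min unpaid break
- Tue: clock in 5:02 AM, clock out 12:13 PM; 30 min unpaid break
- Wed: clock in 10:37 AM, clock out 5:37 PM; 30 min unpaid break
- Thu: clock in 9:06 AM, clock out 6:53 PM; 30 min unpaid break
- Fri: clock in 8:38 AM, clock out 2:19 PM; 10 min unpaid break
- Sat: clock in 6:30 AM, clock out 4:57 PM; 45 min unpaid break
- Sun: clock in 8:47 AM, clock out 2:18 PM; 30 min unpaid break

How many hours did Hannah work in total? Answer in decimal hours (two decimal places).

Mon: 8:46 AM–8:23 PM = 11 h 37 min; less 45 min break → 10 h 52 min
Tue: 5:02 AM–12:13 PM = 7 h 11 min; less 30 min break → 6 h 41 min
Wed: 10:37 AM–5:37 PM = 7 h 0 min; less 30 min break → 6 h 30 min
Thu: 9:06 AM–6:53 PM = 9 h 47 min; less 30 min break → 9 h 17 min
Fri: 8:38 AM–2:19 PM = 5 h 41 min; less 10 min break → 5 h 31 min
Sat: 6:30 AM–4:57 PM = 10 h 27 min; less 45 min break → 9 h 42 min
Sun: 8:47 AM–2:18 PM = 5 h 31 min; less 30 min break → 5 h 1 min
Total: 10 h 52 min + 6 h 41 min + 6 h 30 min + 9 h 17 min + 5 h 31 min + 9 h 42 min + 5 h 1 min = 53 h 34 min.

53.57 hours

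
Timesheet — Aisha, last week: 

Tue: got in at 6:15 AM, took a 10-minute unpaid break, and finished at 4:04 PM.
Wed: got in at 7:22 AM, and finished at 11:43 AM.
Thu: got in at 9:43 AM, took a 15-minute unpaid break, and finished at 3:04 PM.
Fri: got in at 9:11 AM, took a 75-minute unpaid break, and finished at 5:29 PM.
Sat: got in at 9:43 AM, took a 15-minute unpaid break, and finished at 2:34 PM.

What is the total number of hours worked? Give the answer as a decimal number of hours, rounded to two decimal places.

30.75 hours

Tue: 6:15 AM–4:04 PM = 9 h 49 min; less 10 min break → 9 h 39 min
Wed: 7:22 AM–11:43 AM = 4 h 21 min
Thu: 9:43 AM–3:04 PM = 5 h 21 min; less 15 min break → 5 h 6 min
Fri: 9:11 AM–5:29 PM = 8 h 18 min; less 75 min break → 7 h 3 min
Sat: 9:43 AM–2:34 PM = 4 h 51 min; less 15 min break → 4 h 36 min
Total: 9 h 39 min + 4 h 21 min + 5 h 6 min + 7 h 3 min + 4 h 36 min = 30 h 45 min.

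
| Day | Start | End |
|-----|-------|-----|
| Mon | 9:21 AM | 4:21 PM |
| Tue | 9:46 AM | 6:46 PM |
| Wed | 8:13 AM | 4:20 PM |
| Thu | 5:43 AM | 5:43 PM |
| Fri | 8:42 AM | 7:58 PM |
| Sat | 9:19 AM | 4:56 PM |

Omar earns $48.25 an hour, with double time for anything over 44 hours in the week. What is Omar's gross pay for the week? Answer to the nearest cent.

Mon: 9:21 AM–4:21 PM = 7 h 0 min
Tue: 9:46 AM–6:46 PM = 9 h 0 min
Wed: 8:13 AM–4:20 PM = 8 h 7 min
Thu: 5:43 AM–5:43 PM = 12 h 0 min
Fri: 8:42 AM–7:58 PM = 11 h 16 min
Sat: 9:19 AM–4:56 PM = 7 h 37 min
Total worked: 55 h 0 min = 3300 min.
Regular 44 h 0 min = 2640 min at $48.25/h; overtime 11 h 0 min = 660 min at $96.50/h.
Pay = (2640 × $48.25 + 660 × $96.50) ÷ 60 = $3184.50.

$3184.50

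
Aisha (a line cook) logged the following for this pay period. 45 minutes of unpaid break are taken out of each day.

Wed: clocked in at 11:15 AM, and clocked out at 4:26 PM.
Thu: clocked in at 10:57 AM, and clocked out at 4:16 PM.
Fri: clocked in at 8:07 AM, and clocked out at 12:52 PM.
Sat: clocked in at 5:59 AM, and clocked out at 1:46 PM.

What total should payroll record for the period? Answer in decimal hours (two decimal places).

Wed: 11:15 AM–4:26 PM = 5 h 11 min; less 45 min break → 4 h 26 min
Thu: 10:57 AM–4:16 PM = 5 h 19 min; less 45 min break → 4 h 34 min
Fri: 8:07 AM–12:52 PM = 4 h 45 min; less 45 min break → 4 h 0 min
Sat: 5:59 AM–1:46 PM = 7 h 47 min; less 45 min break → 7 h 2 min
Total: 4 h 26 min + 4 h 34 min + 4 h 0 min + 7 h 2 min = 20 h 2 min.

20.03 hours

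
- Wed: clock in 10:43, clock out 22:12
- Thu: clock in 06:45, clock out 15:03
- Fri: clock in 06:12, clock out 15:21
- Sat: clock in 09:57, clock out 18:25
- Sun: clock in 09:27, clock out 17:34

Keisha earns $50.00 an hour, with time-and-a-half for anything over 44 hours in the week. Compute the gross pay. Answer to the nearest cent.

Wed: 10:43–22:12 = 11 h 29 min
Thu: 06:45–15:03 = 8 h 18 min
Fri: 06:12–15:21 = 9 h 9 min
Sat: 09:57–18:25 = 8 h 28 min
Sun: 09:27–17:34 = 8 h 7 min
Total worked: 45 h 31 min = 2731 min.
Regular 44 h 0 min = 2640 min at $50.00/h; overtime 1 h 31 min = 91 min at $75.00/h.
Pay = (2640 × $50.00 + 91 × $75.00) ÷ 60 = $2313.75.

$2313.75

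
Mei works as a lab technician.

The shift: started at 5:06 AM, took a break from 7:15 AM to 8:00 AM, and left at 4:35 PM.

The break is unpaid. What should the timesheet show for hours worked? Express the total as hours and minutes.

The shift: 5:06 AM–4:35 PM = 11 h 29 min; less 45 min break → 10 h 44 min

10 h 44 min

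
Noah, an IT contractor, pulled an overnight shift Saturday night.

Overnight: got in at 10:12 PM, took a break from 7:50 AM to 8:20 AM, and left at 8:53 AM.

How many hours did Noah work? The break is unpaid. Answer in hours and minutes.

10 h 11 min

Overnight: 10:12 PM → midnight = 1 h 48 min; midnight → 8:53 AM = 8 h 53 min; span 10 h 41 min; less 30 min break → 10 h 11 min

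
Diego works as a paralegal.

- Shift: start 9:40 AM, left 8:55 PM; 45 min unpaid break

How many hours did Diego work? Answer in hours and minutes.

Shift: 9:40 AM–8:55 PM = 11 h 15 min; less 45 min break → 10 h 30 min

10 h 30 min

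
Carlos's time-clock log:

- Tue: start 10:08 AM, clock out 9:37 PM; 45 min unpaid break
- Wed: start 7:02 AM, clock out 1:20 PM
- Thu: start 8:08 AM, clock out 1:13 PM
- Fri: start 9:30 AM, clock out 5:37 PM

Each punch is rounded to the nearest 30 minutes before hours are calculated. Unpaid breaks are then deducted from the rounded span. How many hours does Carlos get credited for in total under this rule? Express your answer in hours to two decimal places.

30.25 hours

Tue: in 10:08 AM→10:00 AM, out 9:37 PM→9:30 PM; 11 h 30 min − 45 min = 10 h 45 min
Wed: in 7:02 AM→7:00 AM, out 1:20 PM→1:30 PM; 6 h 30 min
Thu: in 8:08 AM→8:00 AM, out 1:13 PM→1:00 PM; 5 h 0 min
Fri: in 9:30 AM→9:30 AM, out 5:37 PM→5:30 PM; 8 h 0 min
Total credited: 30 h 15 min.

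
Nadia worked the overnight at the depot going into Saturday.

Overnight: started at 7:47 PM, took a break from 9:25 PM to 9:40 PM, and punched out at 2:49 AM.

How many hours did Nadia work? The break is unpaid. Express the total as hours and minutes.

Overnight: 7:47 PM → midnight = 4 h 13 min; midnight → 2:49 AM = 2 h 49 min; span 7 h 2 min; less 15 min break → 6 h 47 min

6 h 47 min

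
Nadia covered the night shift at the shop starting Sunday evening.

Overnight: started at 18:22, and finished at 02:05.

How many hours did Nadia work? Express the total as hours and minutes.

Overnight: 18:22 → midnight = 5 h 38 min; midnight → 02:05 = 2 h 5 min; span 7 h 43 min

7 h 43 min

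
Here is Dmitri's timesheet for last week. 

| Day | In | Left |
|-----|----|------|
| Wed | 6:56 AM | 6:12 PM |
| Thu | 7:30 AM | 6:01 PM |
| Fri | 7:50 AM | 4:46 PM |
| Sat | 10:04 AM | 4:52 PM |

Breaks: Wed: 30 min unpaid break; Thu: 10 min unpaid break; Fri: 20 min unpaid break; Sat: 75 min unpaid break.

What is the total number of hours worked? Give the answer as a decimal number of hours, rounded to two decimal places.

35.27 hours

Wed: 6:56 AM–6:12 PM = 11 h 16 min; less 30 min break → 10 h 46 min
Thu: 7:30 AM–6:01 PM = 10 h 31 min; less 10 min break → 10 h 21 min
Fri: 7:50 AM–4:46 PM = 8 h 56 min; less 20 min break → 8 h 36 min
Sat: 10:04 AM–4:52 PM = 6 h 48 min; less 75 min break → 5 h 33 min
Total: 10 h 46 min + 10 h 21 min + 8 h 36 min + 5 h 33 min = 35 h 16 min.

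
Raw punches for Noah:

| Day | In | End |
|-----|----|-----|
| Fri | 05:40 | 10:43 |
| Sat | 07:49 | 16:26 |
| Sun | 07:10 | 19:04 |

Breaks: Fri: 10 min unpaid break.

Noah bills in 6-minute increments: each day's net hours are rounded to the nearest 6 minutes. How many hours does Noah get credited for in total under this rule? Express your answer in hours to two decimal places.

25.40 hours

Fri: 05:40–10:43 = 5 h 3 min − 10 min = 4 h 53 min → rounds to 4 h 54 min
Sat: 07:49–16:26 = 8 h 37 min → rounds to 8 h 36 min
Sun: 07:10–19:04 = 11 h 54 min → rounds to 11 h 54 min
Total credited: 25 h 24 min.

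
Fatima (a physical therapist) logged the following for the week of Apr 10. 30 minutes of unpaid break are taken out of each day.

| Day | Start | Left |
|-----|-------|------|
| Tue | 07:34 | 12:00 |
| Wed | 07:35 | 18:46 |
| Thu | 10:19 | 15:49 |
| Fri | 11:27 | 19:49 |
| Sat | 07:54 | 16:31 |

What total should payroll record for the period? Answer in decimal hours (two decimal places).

Tue: 07:34–12:00 = 4 h 26 min; less 30 min break → 3 h 56 min
Wed: 07:35–18:46 = 11 h 11 min; less 30 min break → 10 h 41 min
Thu: 10:19–15:49 = 5 h 30 min; less 30 min break → 5 h 0 min
Fri: 11:27–19:49 = 8 h 22 min; less 30 min break → 7 h 52 min
Sat: 07:54–16:31 = 8 h 37 min; less 30 min break → 8 h 7 min
Total: 3 h 56 min + 10 h 41 min + 5 h 0 min + 7 h 52 min + 8 h 7 min = 35 h 36 min.

35.60 hours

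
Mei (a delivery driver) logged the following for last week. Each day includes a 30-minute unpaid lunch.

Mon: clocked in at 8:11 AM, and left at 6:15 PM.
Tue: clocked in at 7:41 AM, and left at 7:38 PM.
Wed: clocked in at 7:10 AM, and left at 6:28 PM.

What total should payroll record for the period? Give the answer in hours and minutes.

Mon: 8:11 AM–6:15 PM = 10 h 4 min; less 30 min break → 9 h 34 min
Tue: 7:41 AM–7:38 PM = 11 h 57 min; less 30 min break → 11 h 27 min
Wed: 7:10 AM–6:28 PM = 11 h 18 min; less 30 min break → 10 h 48 min
Total: 9 h 34 min + 11 h 27 min + 10 h 48 min = 31 h 49 min.

31 h 49 min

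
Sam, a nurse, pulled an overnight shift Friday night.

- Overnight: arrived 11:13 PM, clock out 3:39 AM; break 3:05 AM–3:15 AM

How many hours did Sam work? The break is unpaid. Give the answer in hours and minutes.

Overnight: 11:13 PM → midnight = 0 h 47 min; midnight → 3:39 AM = 3 h 39 min; span 4 h 26 min; less 10 min break → 4 h 16 min

4 h 16 min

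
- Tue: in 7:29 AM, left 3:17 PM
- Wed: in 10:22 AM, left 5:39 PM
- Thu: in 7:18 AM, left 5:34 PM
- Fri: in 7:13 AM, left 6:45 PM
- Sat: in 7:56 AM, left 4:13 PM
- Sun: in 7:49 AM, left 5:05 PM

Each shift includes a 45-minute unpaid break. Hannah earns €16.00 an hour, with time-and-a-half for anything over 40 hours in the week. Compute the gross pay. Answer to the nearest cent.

€878.40

Tue: 7:29 AM–3:17 PM = 7 h 48 min; less 45 min break → 7 h 3 min
Wed: 10:22 AM–5:39 PM = 7 h 17 min; less 45 min break → 6 h 32 min
Thu: 7:18 AM–5:34 PM = 10 h 16 min; less 45 min break → 9 h 31 min
Fri: 7:13 AM–6:45 PM = 11 h 32 min; less 45 min break → 10 h 47 min
Sat: 7:56 AM–4:13 PM = 8 h 17 min; less 45 min break → 7 h 32 min
Sun: 7:49 AM–5:05 PM = 9 h 16 min; less 45 min break → 8 h 31 min
Total worked: 49 h 56 min = 2996 min.
Regular 40 h 0 min = 2400 min at €16.00/h; overtime 9 h 56 min = 596 min at €24.00/h.
Pay = (2400 × €16.00 + 596 × €24.00) ÷ 60 = €878.40.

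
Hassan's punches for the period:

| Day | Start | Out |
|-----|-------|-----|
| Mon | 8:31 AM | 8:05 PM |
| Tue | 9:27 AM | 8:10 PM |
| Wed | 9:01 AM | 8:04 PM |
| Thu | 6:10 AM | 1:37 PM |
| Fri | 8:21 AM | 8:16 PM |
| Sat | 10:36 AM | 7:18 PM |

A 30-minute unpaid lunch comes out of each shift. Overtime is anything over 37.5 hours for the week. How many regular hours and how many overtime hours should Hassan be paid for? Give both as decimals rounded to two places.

Regular 37.50 hours, overtime 20.90 hours

Mon: 8:31 AM–8:05 PM = 11 h 34 min; less 30 min break → 11 h 4 min
Tue: 9:27 AM–8:10 PM = 10 h 43 min; less 30 min break → 10 h 13 min
Wed: 9:01 AM–8:04 PM = 11 h 3 min; less 30 min break → 10 h 33 min
Thu: 6:10 AM–1:37 PM = 7 h 27 min; less 30 min break → 6 h 57 min
Fri: 8:21 AM–8:16 PM = 11 h 55 min; less 30 min break → 11 h 25 min
Sat: 10:36 AM–7:18 PM = 8 h 42 min; less 30 min break → 8 h 12 min
Total worked: 58 h 24 min = 58.40 h.
Threshold 37.5 h → overtime 20 h 54 min, regular 37 h 30 min.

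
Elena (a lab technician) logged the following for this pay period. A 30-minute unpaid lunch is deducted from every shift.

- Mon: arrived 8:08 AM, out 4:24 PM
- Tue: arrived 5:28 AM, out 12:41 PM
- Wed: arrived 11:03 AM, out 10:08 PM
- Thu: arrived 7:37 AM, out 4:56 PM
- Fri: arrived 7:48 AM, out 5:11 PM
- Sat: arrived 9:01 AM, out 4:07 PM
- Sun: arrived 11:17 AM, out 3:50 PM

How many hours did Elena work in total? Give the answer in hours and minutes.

53 h 25 min

Mon: 8:08 AM–4:24 PM = 8 h 16 min; less 30 min break → 7 h 46 min
Tue: 5:28 AM–12:41 PM = 7 h 13 min; less 30 min break → 6 h 43 min
Wed: 11:03 AM–10:08 PM = 11 h 5 min; less 30 min break → 10 h 35 min
Thu: 7:37 AM–4:56 PM = 9 h 19 min; less 30 min break → 8 h 49 min
Fri: 7:48 AM–5:11 PM = 9 h 23 min; less 30 min break → 8 h 53 min
Sat: 9:01 AM–4:07 PM = 7 h 6 min; less 30 min break → 6 h 36 min
Sun: 11:17 AM–3:50 PM = 4 h 33 min; less 30 min break → 4 h 3 min
Total: 7 h 46 min + 6 h 43 min + 10 h 35 min + 8 h 49 min + 8 h 53 min + 6 h 36 min + 4 h 3 min = 53 h 25 min.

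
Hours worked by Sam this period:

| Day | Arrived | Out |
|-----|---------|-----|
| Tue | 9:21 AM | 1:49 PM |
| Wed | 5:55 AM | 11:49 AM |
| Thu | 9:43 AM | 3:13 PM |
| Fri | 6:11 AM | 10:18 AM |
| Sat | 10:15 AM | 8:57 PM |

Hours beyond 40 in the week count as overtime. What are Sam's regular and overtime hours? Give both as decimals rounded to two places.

Regular 30.68 hours, overtime 0.00 hours

Tue: 9:21 AM–1:49 PM = 4 h 28 min
Wed: 5:55 AM–11:49 AM = 5 h 54 min
Thu: 9:43 AM–3:13 PM = 5 h 30 min
Fri: 6:11 AM–10:18 AM = 4 h 7 min
Sat: 10:15 AM–8:57 PM = 10 h 42 min
Total worked: 30 h 41 min = 30.68 h.
Threshold 40 h → overtime 0 h 0 min, regular 30 h 41 min.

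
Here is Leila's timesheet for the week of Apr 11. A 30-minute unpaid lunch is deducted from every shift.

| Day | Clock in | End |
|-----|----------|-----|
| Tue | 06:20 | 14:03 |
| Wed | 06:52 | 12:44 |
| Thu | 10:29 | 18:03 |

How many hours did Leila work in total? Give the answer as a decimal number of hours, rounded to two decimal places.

Tue: 06:20–14:03 = 7 h 43 min; less 30 min break → 7 h 13 min
Wed: 06:52–12:44 = 5 h 52 min; less 30 min break → 5 h 22 min
Thu: 10:29–18:03 = 7 h 34 min; less 30 min break → 7 h 4 min
Total: 7 h 13 min + 5 h 22 min + 7 h 4 min = 19 h 39 min.

19.65 hours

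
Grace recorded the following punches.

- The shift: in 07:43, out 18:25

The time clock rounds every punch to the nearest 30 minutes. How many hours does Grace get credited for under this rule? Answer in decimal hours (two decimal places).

11.00 hours

The shift: in 07:43→07:30, out 18:25→18:30; 11 h 0 min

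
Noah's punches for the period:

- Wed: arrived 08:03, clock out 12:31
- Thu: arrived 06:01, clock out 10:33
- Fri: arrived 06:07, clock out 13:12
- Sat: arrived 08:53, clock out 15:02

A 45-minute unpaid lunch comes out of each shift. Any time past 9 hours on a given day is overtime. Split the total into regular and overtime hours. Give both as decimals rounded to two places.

Wed: 08:03–12:31 = 4 h 28 min; less 45 min break → 3 h 43 min
Thu: 06:01–10:33 = 4 h 32 min; less 45 min break → 3 h 47 min
Fri: 06:07–13:12 = 7 h 5 min; less 45 min break → 6 h 20 min
Sat: 08:53–15:02 = 6 h 9 min; less 45 min break → 5 h 24 min
Wed reg 3 h 43 min / OT 0 h 0 min; Thu reg 3 h 47 min / OT 0 h 0 min; Fri reg 6 h 20 min / OT 0 h 0 min; Sat reg 5 h 24 min / OT 0 h 0 min.
Totals: regular 19 h 14 min, overtime 0 h 0 min.

Regular 19.23 hours, overtime 0.00 hours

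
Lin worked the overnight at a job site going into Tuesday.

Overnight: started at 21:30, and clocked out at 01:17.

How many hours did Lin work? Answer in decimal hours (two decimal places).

3.78 hours

Overnight: 21:30 → midnight = 2 h 30 min; midnight → 01:17 = 1 h 17 min; span 3 h 47 min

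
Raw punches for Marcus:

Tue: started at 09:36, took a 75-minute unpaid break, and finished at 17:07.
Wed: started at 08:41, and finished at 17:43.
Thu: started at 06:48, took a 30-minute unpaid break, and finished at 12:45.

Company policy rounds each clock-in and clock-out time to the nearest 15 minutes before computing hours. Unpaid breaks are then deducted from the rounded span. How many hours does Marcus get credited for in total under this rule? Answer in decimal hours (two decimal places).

Tue: in 09:36→09:30, out 17:07→17:00; 7 h 30 min − 75 min = 6 h 15 min
Wed: in 08:41→08:45, out 17:43→17:45; 9 h 0 min
Thu: in 06:48→06:45, out 12:45→12:45; 6 h 0 min − 30 min = 5 h 30 min
Total credited: 20 h 45 min.

20.75 hours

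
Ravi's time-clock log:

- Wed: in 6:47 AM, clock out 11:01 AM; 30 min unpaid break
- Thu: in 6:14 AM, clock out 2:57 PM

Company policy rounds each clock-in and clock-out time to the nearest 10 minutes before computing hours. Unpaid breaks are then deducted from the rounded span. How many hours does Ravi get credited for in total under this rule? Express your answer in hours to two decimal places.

Wed: in 6:47 AM→6:50 AM, out 11:01 AM→11:00 AM; 4 h 10 min − 30 min = 3 h 40 min
Thu: in 6:14 AM→6:10 AM, out 2:57 PM→3:00 PM; 8 h 50 min
Total credited: 12 h 30 min.

12.50 hours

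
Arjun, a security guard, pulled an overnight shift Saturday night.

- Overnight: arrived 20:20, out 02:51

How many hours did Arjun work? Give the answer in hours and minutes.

6 h 31 min

Overnight: 20:20 → midnight = 3 h 40 min; midnight → 02:51 = 2 h 51 min; span 6 h 31 min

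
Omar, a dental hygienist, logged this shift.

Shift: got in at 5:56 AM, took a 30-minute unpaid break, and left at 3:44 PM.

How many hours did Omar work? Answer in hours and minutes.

Shift: 5:56 AM–3:44 PM = 9 h 48 min; less 30 min break → 9 h 18 min

9 h 18 min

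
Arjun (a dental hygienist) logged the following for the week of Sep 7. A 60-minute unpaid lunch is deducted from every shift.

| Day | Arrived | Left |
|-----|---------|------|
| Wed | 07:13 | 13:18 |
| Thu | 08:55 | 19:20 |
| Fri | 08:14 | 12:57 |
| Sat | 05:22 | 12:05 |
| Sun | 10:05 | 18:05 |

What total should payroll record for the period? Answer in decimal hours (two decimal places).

30.93 hours

Wed: 07:13–13:18 = 6 h 5 min; less 60 min break → 5 h 5 min
Thu: 08:55–19:20 = 10 h 25 min; less 60 min break → 9 h 25 min
Fri: 08:14–12:57 = 4 h 43 min; less 60 min break → 3 h 43 min
Sat: 05:22–12:05 = 6 h 43 min; less 60 min break → 5 h 43 min
Sun: 10:05–18:05 = 8 h 0 min; less 60 min break → 7 h 0 min
Total: 5 h 5 min + 9 h 25 min + 3 h 43 min + 5 h 43 min + 7 h 0 min = 30 h 56 min.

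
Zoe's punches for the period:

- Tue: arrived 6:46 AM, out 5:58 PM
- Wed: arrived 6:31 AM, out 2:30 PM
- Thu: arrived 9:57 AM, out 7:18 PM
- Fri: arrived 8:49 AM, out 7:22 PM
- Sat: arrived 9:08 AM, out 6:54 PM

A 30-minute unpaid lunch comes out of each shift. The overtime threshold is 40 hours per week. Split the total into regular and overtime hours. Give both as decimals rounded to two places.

Regular 40.00 hours, overtime 6.35 hours

Tue: 6:46 AM–5:58 PM = 11 h 12 min; less 30 min break → 10 h 42 min
Wed: 6:31 AM–2:30 PM = 7 h 59 min; less 30 min break → 7 h 29 min
Thu: 9:57 AM–7:18 PM = 9 h 21 min; less 30 min break → 8 h 51 min
Fri: 8:49 AM–7:22 PM = 10 h 33 min; less 30 min break → 10 h 3 min
Sat: 9:08 AM–6:54 PM = 9 h 46 min; less 30 min break → 9 h 16 min
Total worked: 46 h 21 min = 46.35 h.
Threshold 40 h → overtime 6 h 21 min, regular 40 h 0 min.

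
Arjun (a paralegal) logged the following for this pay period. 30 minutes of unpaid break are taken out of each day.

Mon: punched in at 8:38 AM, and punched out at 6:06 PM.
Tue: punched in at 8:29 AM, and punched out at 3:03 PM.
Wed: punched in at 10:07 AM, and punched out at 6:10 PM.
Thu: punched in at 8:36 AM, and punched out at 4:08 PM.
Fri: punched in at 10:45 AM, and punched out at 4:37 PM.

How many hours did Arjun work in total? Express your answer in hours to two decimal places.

34.98 hours

Mon: 8:38 AM–6:06 PM = 9 h 28 min; less 30 min break → 8 h 58 min
Tue: 8:29 AM–3:03 PM = 6 h 34 min; less 30 min break → 6 h 4 min
Wed: 10:07 AM–6:10 PM = 8 h 3 min; less 30 min break → 7 h 33 min
Thu: 8:36 AM–4:08 PM = 7 h 32 min; less 30 min break → 7 h 2 min
Fri: 10:45 AM–4:37 PM = 5 h 52 min; less 30 min break → 5 h 22 min
Total: 8 h 58 min + 6 h 4 min + 7 h 33 min + 7 h 2 min + 5 h 22 min = 34 h 59 min.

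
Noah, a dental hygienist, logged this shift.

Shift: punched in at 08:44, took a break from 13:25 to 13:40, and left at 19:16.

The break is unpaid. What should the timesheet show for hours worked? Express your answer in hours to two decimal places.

10.28 hours

Shift: 08:44–19:16 = 10 h 32 min; less 15 min break → 10 h 17 min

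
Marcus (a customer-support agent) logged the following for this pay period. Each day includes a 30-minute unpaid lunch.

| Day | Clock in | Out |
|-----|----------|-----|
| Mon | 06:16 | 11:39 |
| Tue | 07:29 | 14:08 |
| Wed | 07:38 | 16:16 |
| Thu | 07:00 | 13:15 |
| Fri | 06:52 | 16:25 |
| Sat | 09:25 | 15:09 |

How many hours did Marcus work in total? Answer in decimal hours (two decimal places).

39.20 hours

Mon: 06:16–11:39 = 5 h 23 min; less 30 min break → 4 h 53 min
Tue: 07:29–14:08 = 6 h 39 min; less 30 min break → 6 h 9 min
Wed: 07:38–16:16 = 8 h 38 min; less 30 min break → 8 h 8 min
Thu: 07:00–13:15 = 6 h 15 min; less 30 min break → 5 h 45 min
Fri: 06:52–16:25 = 9 h 33 min; less 30 min break → 9 h 3 min
Sat: 09:25–15:09 = 5 h 44 min; less 30 min break → 5 h 14 min
Total: 4 h 53 min + 6 h 9 min + 8 h 8 min + 5 h 45 min + 9 h 3 min + 5 h 14 min = 39 h 12 min.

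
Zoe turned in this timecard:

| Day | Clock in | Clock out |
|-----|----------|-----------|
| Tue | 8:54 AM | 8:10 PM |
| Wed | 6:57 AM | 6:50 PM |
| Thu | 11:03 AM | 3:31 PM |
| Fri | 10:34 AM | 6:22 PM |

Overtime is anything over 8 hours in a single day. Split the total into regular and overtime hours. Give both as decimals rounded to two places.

Tue: 8:54 AM–8:10 PM = 11 h 16 min
Wed: 6:57 AM–6:50 PM = 11 h 53 min
Thu: 11:03 AM–3:31 PM = 4 h 28 min
Fri: 10:34 AM–6:22 PM = 7 h 48 min
Tue reg 8 h 0 min / OT 3 h 16 min; Wed reg 8 h 0 min / OT 3 h 53 min; Thu reg 4 h 28 min / OT 0 h 0 min; Fri reg 7 h 48 min / OT 0 h 0 min.
Totals: regular 28 h 16 min, overtime 7 h 9 min.

Regular 28.27 hours, overtime 7.15 hours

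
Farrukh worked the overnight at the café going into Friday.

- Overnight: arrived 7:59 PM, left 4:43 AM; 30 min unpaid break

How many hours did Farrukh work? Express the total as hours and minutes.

Overnight: 7:59 PM → midnight = 4 h 1 min; midnight → 4:43 AM = 4 h 43 min; span 8 h 44 min; less 30 min break → 8 h 14 min

8 h 14 min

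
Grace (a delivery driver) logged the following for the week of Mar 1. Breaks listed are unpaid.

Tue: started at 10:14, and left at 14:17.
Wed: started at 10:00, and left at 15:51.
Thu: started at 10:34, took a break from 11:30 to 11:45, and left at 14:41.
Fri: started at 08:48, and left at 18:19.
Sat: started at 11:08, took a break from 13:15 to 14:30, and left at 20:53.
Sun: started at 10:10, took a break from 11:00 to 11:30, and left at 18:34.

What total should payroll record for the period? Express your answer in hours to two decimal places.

39.68 hours

Tue: 10:14–14:17 = 4 h 3 min
Wed: 10:00–15:51 = 5 h 51 min
Thu: 10:34–14:41 = 4 h 7 min; less 15 min break → 3 h 52 min
Fri: 08:48–18:19 = 9 h 31 min
Sat: 11:08–20:53 = 9 h 45 min; less 75 min break → 8 h 30 min
Sun: 10:10–18:34 = 8 h 24 min; less 30 min break → 7 h 54 min
Total: 4 h 3 min + 5 h 51 min + 3 h 52 min + 9 h 31 min + 8 h 30 min + 7 h 54 min = 39 h 41 min.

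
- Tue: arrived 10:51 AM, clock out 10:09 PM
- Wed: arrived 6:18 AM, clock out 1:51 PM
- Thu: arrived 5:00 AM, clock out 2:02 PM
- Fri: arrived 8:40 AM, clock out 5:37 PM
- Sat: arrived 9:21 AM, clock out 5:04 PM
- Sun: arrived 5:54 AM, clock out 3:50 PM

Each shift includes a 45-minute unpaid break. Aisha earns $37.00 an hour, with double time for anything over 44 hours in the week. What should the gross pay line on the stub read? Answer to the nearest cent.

$2070.77

Tue: 10:51 AM–10:09 PM = 11 h 18 min; less 45 min break → 10 h 33 min
Wed: 6:18 AM–1:51 PM = 7 h 33 min; less 45 min break → 6 h 48 min
Thu: 5:00 AM–2:02 PM = 9 h 2 min; less 45 min break → 8 h 17 min
Fri: 8:40 AM–5:37 PM = 8 h 57 min; less 45 min break → 8 h 12 min
Sat: 9:21 AM–5:04 PM = 7 h 43 min; less 45 min break → 6 h 58 min
Sun: 5:54 AM–3:50 PM = 9 h 56 min; less 45 min break → 9 h 11 min
Total worked: 49 h 59 min = 2999 min.
Regular 44 h 0 min = 2640 min at $37.00/h; overtime 5 h 59 min = 359 min at $74.00/h.
Pay = (2640 × $37.00 + 359 × $74.00) ÷ 60 = $2070.77.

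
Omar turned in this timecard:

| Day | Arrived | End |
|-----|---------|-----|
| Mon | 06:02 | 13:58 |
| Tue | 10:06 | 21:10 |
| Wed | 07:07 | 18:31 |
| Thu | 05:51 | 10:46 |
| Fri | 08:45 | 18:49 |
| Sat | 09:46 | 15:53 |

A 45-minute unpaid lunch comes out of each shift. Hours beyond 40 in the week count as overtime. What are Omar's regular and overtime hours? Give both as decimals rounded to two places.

Mon: 06:02–13:58 = 7 h 56 min; less 45 min break → 7 h 11 min
Tue: 10:06–21:10 = 11 h 4 min; less 45 min break → 10 h 19 min
Wed: 07:07–18:31 = 11 h 24 min; less 45 min break → 10 h 39 min
Thu: 05:51–10:46 = 4 h 55 min; less 45 min break → 4 h 10 min
Fri: 08:45–18:49 = 10 h 4 min; less 45 min break → 9 h 19 min
Sat: 09:46–15:53 = 6 h 7 min; less 45 min break → 5 h 22 min
Total worked: 47 h 0 min = 47.00 h.
Threshold 40 h → overtime 7 h 0 min, regular 40 h 0 min.

Regular 40.00 hours, overtime 7.00 hours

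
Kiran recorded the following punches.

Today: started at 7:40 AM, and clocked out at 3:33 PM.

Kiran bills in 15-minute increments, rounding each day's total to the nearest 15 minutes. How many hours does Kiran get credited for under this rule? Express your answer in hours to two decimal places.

Today: 7:40 AM–3:33 PM = 7 h 53 min → rounds to 8 h 0 min

8.00 hours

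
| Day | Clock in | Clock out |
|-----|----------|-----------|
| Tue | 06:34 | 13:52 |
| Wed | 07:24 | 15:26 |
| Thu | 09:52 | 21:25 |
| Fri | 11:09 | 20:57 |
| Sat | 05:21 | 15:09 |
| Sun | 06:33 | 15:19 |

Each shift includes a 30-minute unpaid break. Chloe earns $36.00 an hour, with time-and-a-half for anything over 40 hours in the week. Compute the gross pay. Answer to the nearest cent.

$2101.50

Tue: 06:34–13:52 = 7 h 18 min; less 30 min break → 6 h 48 min
Wed: 07:24–15:26 = 8 h 2 min; less 30 min break → 7 h 32 min
Thu: 09:52–21:25 = 11 h 33 min; less 30 min break → 11 h 3 min
Fri: 11:09–20:57 = 9 h 48 min; less 30 min break → 9 h 18 min
Sat: 05:21–15:09 = 9 h 48 min; less 30 min break → 9 h 18 min
Sun: 06:33–15:19 = 8 h 46 min; less 30 min break → 8 h 16 min
Total worked: 52 h 15 min = 3135 min.
Regular 40 h 0 min = 2400 min at $36.00/h; overtime 12 h 15 min = 735 min at $54.00/h.
Pay = (2400 × $36.00 + 735 × $54.00) ÷ 60 = $2101.50.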